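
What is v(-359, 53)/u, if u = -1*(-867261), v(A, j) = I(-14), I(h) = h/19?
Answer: -14/16477959 ≈ -8.4962e-7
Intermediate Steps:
I(h) = h/19 (I(h) = h*(1/19) = h/19)
v(A, j) = -14/19 (v(A, j) = (1/19)*(-14) = -14/19)
u = 867261
v(-359, 53)/u = -14/19/867261 = -14/19*1/867261 = -14/16477959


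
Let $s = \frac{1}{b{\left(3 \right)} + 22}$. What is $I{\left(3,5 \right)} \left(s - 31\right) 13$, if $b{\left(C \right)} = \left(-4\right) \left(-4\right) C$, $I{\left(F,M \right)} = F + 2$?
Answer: $- \frac{28197}{14} \approx -2014.1$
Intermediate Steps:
$I{\left(F,M \right)} = 2 + F$
$b{\left(C \right)} = 16 C$
$s = \frac{1}{70}$ ($s = \frac{1}{16 \cdot 3 + 22} = \frac{1}{48 + 22} = \frac{1}{70} \approx 0.014286$)
$I{\left(3,5 \right)} \left(s - 31\right) 13 = \left(2 + 3\right) \left(\frac{1}{70} - 31\right) 13 = 5 \left(- \frac{2169}{70}\right) 13 = \left(- \frac{2169}{14}\right) 13 = - \frac{28197}{14}$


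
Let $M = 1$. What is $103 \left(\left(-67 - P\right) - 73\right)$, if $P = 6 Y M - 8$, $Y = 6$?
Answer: $-17304$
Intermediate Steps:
$P = 28$ ($P = 6 \cdot 6 \cdot 1 - 8 = 36 \cdot 1 - 8 = 36 - 8 = 28$)
$103 \left(\left(-67 - P\right) - 73\right) = 103 \left(\left(-67 - 28\right) - 73\right) = 103 \left(-95 - 73\right) = 103 \left(-168\right) = -17304$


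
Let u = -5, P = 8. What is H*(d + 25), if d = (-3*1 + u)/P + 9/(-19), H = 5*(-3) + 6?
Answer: -4023/19 ≈ -211.74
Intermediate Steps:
H = -9 (H = -15 + 6 = -9)
d = -28/19 (d = (-3*1 - 5)/8 + 9/(-19) = (-3 - 5)*(⅛) + 9*(-1/19) = -8*⅛ - 9/19 = -1 - 9/19 = -28/19 ≈ -1.4737)
H*(d + 25) = -9*(-28/19 + 25) = -9*447/19 = -4023/19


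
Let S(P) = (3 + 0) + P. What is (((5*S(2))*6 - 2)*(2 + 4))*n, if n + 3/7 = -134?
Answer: -835608/7 ≈ -1.1937e+5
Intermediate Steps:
n = -941/7 (n = -3/7 - 134 = -941/7 ≈ -134.43)
S(P) = 3 + P
(((5*S(2))*6 - 2)*(2 + 4))*n = (((5*(3 + 2))*6 - 2)*(2 + 4))*(-941/7) = (((5*5)*6 - 2)*6)*(-941/7) = ((25*6 - 2)*6)*(-941/7) = ((150 - 2)*6)*(-941/7) = (148*6)*(-941/7) = 888*(-941/7) = -835608/7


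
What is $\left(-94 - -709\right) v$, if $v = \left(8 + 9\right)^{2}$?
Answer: $177735$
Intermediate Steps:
$v = 289$ ($v = 17^{2} = 289$)
$\left(-94 - -709\right) v = \left(-94 - -709\right) 289 = \left(-94 + 709\right) 289 = 615 \cdot 289 = 177735$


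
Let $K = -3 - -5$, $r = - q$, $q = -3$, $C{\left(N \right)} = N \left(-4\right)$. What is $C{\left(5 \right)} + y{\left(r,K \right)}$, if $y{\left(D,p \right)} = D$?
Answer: $-17$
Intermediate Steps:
$C{\left(N \right)} = - 4 N$
$r = 3$ ($r = \left(-1\right) \left(-3\right) = 3$)
$K = 2$ ($K = -3 + 5 = 2$)
$C{\left(5 \right)} + y{\left(r,K \right)} = \left(-4\right) 5 + 3 = -20 + 3 = -17$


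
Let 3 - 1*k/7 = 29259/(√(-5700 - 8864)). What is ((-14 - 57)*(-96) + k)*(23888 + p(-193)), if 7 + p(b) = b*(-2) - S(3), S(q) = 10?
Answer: 165845109 + 4968148941*I*√3641/7282 ≈ 1.6584e+8 + 4.1167e+7*I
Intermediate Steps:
p(b) = -17 - 2*b (p(b) = -7 + (b*(-2) - 1*10) = -7 + (-2*b - 10) = -7 + (-10 - 2*b) = -17 - 2*b)
k = 21 + 204813*I*√3641/7282 (k = 21 - 204813/(√(-5700 - 8864)) = 21 - 204813/(√(-14564)) = 21 - 204813/(2*I*√3641) = 21 - 204813*(-I*√3641/7282) = 21 - (-204813)*I*√3641/7282 = 21 + 204813*I*√3641/7282 ≈ 21.0 + 1697.1*I)
((-14 - 57)*(-96) + k)*(23888 + p(-193)) = ((-14 - 57)*(-96) + (21 + 204813*I*√3641/7282))*(23888 + (-17 - 2*(-193))) = (-71*(-96) + (21 + 204813*I*√3641/7282))*(23888 + (-17 + 386)) = (6816 + (21 + 204813*I*√3641/7282))*(23888 + 369) = (6837 + 204813*I*√3641/7282)*24257 = 165845109 + 4968148941*I*√3641/7282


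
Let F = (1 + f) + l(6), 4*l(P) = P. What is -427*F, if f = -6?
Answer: 2989/2 ≈ 1494.5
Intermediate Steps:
l(P) = P/4
F = -7/2 (F = (1 - 6) + (¼)*6 = -5 + 3/2 = -7/2 ≈ -3.5000)
-427*F = -427*(-7/2) = 2989/2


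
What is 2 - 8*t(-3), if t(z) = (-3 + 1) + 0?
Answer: 18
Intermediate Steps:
t(z) = -2 (t(z) = -2 + 0 = -2)
2 - 8*t(-3) = 2 - 8*(-2) = 2 + 16 = 18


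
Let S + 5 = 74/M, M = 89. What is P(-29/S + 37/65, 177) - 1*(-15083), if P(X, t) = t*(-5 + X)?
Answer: 374508854/24115 ≈ 15530.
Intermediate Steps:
S = -371/89 (S = -5 + 74/89 = -371/89 ≈ -4.1685)
P(-29/S + 37/65, 177) - 1*(-15083) = 177*(-5 + (-29/(-371/89) + 37/65)) - 1*(-15083) = 177*(-5 + (-29*(-89/371) + 37*(1/65))) + 15083 = 177*(-5 + (2581/371 + 37/65)) + 15083 = 177*(-5 + 181492/24115) + 15083 = 177*(60917/24115) + 15083 = 10782309/24115 + 15083 = 374508854/24115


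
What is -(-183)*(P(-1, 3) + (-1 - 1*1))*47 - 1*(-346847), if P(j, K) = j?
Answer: 321044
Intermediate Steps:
-(-183)*(P(-1, 3) + (-1 - 1*1))*47 - 1*(-346847) = -(-183)*(-1 + (-1 - 1*1))*47 - 1*(-346847) = -(-183)*(-1 + (-1 - 1))*47 + 346847 = -(-183)*(-1 - 2)*47 + 346847 = -(-183)*(-3)*47 + 346847 = -61*9*47 + 346847 = -549*47 + 346847 = -25803 + 346847 = 321044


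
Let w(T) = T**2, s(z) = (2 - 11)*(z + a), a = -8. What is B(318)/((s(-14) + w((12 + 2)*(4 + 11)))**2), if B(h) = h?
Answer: 53/327052134 ≈ 1.6205e-7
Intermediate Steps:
s(z) = 72 - 9*z (s(z) = (2 - 11)*(z - 8) = -9*(-8 + z) = 72 - 9*z)
B(318)/((s(-14) + w((12 + 2)*(4 + 11)))**2) = 318/(((72 - 9*(-14)) + ((12 + 2)*(4 + 11))**2)**2) = 318/(((72 + 126) + (14*15)**2)**2) = 318/((198 + 210**2)**2) = 318/((198 + 44100)**2) = 318/(44298**2) = 318/1962312804 = 318*(1/1962312804) = 53/327052134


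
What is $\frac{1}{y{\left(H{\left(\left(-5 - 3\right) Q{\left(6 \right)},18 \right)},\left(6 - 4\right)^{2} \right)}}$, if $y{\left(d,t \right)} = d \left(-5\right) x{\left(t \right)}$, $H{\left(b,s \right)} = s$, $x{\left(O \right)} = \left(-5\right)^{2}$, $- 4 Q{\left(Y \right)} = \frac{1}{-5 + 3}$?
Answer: $- \frac{1}{2250} \approx -0.00044444$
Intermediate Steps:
$Q{\left(Y \right)} = \frac{1}{8}$ ($Q{\left(Y \right)} = - \frac{1}{4 \left(-5 + 3\right)} = - \frac{1}{4 \left(-2\right)} = \left(- \frac{1}{4}\right) \left(- \frac{1}{2}\right) = \frac{1}{8}$)
$x{\left(O \right)} = 25$
$y{\left(d,t \right)} = - 125 d$ ($y{\left(d,t \right)} = d \left(-5\right) 25 = - 5 d 25 = - 125 d$)
$\frac{1}{y{\left(H{\left(\left(-5 - 3\right) Q{\left(6 \right)},18 \right)},\left(6 - 4\right)^{2} \right)}} = \frac{1}{\left(-125\right) 18} = \frac{1}{-2250} = - \frac{1}{2250}$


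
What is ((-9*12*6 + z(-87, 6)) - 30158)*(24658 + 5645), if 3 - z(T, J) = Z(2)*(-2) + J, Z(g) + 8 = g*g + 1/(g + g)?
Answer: -1867664799/2 ≈ -9.3383e+8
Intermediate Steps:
Z(g) = -8 + g² + 1/(2*g) (Z(g) = -8 + (g*g + 1/(g + g)) = -8 + (g² + 1/(2*g)) = -8 + g² + 1/(2*g))
z(T, J) = -9/2 - J (z(T, J) = 3 - ((-8 + 2² + (½)/2)*(-2) + J) = 3 - ((-8 + 4 + (½)*(½))*(-2) + J) = 3 - ((-8 + 4 + ¼)*(-2) + J) = 3 - (-15/4*(-2) + J) = 3 - (15/2 + J) = 3 + (-15/2 - J) = -9/2 - J)
((-9*12*6 + z(-87, 6)) - 30158)*(24658 + 5645) = ((-9*12*6 + (-9/2 - 1*6)) - 30158)*(24658 + 5645) = ((-108*6 + (-9/2 - 6)) - 30158)*30303 = ((-648 - 21/2) - 30158)*30303 = (-1317/2 - 30158)*30303 = -61633/2*30303 = -1867664799/2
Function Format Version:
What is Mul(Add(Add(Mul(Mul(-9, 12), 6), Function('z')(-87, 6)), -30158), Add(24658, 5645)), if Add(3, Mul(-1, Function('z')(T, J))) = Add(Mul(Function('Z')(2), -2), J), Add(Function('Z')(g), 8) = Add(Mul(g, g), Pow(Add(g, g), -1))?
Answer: Rational(-1867664799, 2) ≈ -9.3383e+8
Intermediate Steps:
Function('Z')(g) = Add(-8, Pow(g, 2), Mul(Rational(1, 2), Pow(g, -1))) (Function('Z')(g) = Add(-8, Add(Mul(g, g), Pow(Add(g, g), -1))) = Add(-8, Add(Pow(g, 2), Pow(Mul(2, g), -1))) = Add(-8, Add(Pow(g, 2), Mul(Rational(1, 2), Pow(g, -1)))) = Add(-8, Pow(g, 2), Mul(Rational(1, 2), Pow(g, -1))))
Function('z')(T, J) = Add(Rational(-9, 2), Mul(-1, J)) (Function('z')(T, J) = Add(3, Mul(-1, Add(Mul(Add(-8, Pow(2, 2), Mul(Rational(1, 2), Pow(2, -1))), -2), J))) = Add(3, Mul(-1, Add(Mul(Add(-8, 4, Mul(Rational(1, 2), Rational(1, 2))), -2), J))) = Add(3, Mul(-1, Add(Mul(Add(-8, 4, Rational(1, 4)), -2), J))) = Add(3, Mul(-1, Add(Mul(Rational(-15, 4), -2), J))) = Add(3, Mul(-1, Add(Rational(15, 2), J))) = Add(3, Add(Rational(-15, 2), Mul(-1, J))) = Add(Rational(-9, 2), Mul(-1, J)))
Mul(Add(Add(Mul(Mul(-9, 12), 6), Function('z')(-87, 6)), -30158), Add(24658, 5645)) = Mul(Add(Add(Mul(Mul(-9, 12), 6), Add(Rational(-9, 2), Mul(-1, 6))), -30158), Add(24658, 5645)) = Mul(Add(Add(Mul(-108, 6), Add(Rational(-9, 2), -6)), -30158), 30303) = Mul(Add(Add(-648, Rational(-21, 2)), -30158), 30303) = Mul(Add(Rational(-1317, 2), -30158), 30303) = Mul(Rational(-61633, 2), 30303) = Rational(-1867664799, 2)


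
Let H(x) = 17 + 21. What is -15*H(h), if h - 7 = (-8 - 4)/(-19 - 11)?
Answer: -570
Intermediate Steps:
h = 37/5 (h = 7 + (-8 - 4)/(-19 - 11) = 7 - 12/(-30) = 7 - 12*(-1/30) = 7 + 2/5 = 37/5 ≈ 7.4000)
H(x) = 38
-15*H(h) = -15*38 = -570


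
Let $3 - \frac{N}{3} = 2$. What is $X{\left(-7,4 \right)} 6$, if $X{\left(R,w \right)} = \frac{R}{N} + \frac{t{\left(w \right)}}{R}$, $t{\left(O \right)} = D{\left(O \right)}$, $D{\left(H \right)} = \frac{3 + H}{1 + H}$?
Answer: $- \frac{76}{5} \approx -15.2$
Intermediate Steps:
$N = 3$ ($N = 9 - 6 = 3$)
$D{\left(H \right)} = \frac{3 + H}{1 + H}$
$t{\left(O \right)} = \frac{3 + O}{1 + O}$
$X{\left(R,w \right)} = \frac{R}{3} + \frac{3 + w}{R \left(1 + w\right)}$ ($X{\left(R,w \right)} = \frac{R}{3} + \frac{\frac{1}{1 + w} \left(3 + w\right)}{R} = R \frac{1}{3} + \frac{3 + w}{R \left(1 + w\right)} = \frac{R}{3} + \frac{3 + w}{R \left(1 + w\right)}$)
$X{\left(-7,4 \right)} 6 = \frac{3 + 4 + \frac{\left(-7\right)^{2} \left(1 + 4\right)}{3}}{\left(-7\right) \left(1 + 4\right)} 6 = - \frac{3 + 4 + \frac{1}{3} \cdot 49 \cdot 5}{7 \cdot 5} \cdot 6 = \left(- \frac{1}{7}\right) \frac{1}{5} \left(3 + 4 + \frac{245}{3}\right) 6 = \left(- \frac{1}{7}\right) \frac{1}{5} \cdot \frac{266}{3} \cdot 6 = \left(- \frac{38}{15}\right) 6 = - \frac{76}{5}$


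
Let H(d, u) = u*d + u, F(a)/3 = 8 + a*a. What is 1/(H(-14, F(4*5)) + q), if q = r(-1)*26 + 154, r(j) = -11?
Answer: -1/16044 ≈ -6.2329e-5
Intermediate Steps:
F(a) = 24 + 3*a² (F(a) = 3*(8 + a*a) = 3*(8 + a²) = 24 + 3*a²)
H(d, u) = u + d*u (H(d, u) = d*u + u = u + d*u)
q = -132 (q = -11*26 + 154 = -286 + 154 = -132)
1/(H(-14, F(4*5)) + q) = 1/((24 + 3*(4*5)²)*(1 - 14) - 132) = 1/((24 + 3*20²)*(-13) - 132) = 1/((24 + 3*400)*(-13) - 132) = 1/((24 + 1200)*(-13) - 132) = 1/(1224*(-13) - 132) = 1/(-15912 - 132) = 1/(-16044) = -1/16044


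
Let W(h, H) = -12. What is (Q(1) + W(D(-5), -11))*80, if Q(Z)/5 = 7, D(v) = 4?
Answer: 1840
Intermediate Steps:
Q(Z) = 35 (Q(Z) = 5*7 = 35)
(Q(1) + W(D(-5), -11))*80 = (35 - 12)*80 = 23*80 = 1840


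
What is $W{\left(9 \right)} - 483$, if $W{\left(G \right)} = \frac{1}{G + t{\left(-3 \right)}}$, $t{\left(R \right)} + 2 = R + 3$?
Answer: $- \frac{3380}{7} \approx -482.86$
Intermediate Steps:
$t{\left(R \right)} = 1 + R$ ($t{\left(R \right)} = -2 + \left(R + 3\right) = -2 + \left(3 + R\right) = 1 + R$)
$W{\left(G \right)} = \frac{1}{-2 + G}$ ($W{\left(G \right)} = \frac{1}{G + \left(1 - 3\right)} = \frac{1}{G - 2} = \frac{1}{-2 + G}$)
$W{\left(9 \right)} - 483 = \frac{1}{-2 + 9} - 483 = \frac{1}{7} - 483 = - \frac{3380}{7}$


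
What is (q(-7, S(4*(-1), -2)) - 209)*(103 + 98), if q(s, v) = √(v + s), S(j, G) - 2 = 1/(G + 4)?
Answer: -42009 + 603*I*√2/2 ≈ -42009.0 + 426.39*I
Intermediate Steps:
S(j, G) = 2 + 1/(4 + G) (S(j, G) = 2 + 1/(G + 4) = 2 + 1/(4 + G))
q(s, v) = √(s + v)
(q(-7, S(4*(-1), -2)) - 209)*(103 + 98) = (√(-7 + (9 + 2*(-2))/(4 - 2)) - 209)*(103 + 98) = (√(-7 + (9 - 4)/2) - 209)*201 = (√(-7 + (½)*5) - 209)*201 = (√(-7 + 5/2) - 209)*201 = (√(-9/2) - 209)*201 = (3*I*√2/2 - 209)*201 = (-209 + 3*I*√2/2)*201 = -42009 + 603*I*√2/2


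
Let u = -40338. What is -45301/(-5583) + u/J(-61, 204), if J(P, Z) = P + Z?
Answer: -218729011/798369 ≈ -273.97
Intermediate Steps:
-45301/(-5583) + u/J(-61, 204) = -45301/(-5583) - 40338/(-61 + 204) = -45301*(-1/5583) - 40338/143 = 45301/5583 - 40338*1/143 = 45301/5583 - 40338/143 = -218729011/798369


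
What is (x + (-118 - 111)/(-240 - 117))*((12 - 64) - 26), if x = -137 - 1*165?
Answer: 2797210/119 ≈ 23506.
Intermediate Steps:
x = -302 (x = -137 - 165 = -302)
(x + (-118 - 111)/(-240 - 117))*((12 - 64) - 26) = (-302 + (-118 - 111)/(-240 - 117))*((12 - 64) - 26) = (-302 - 229/(-357))*(-52 - 26) = (-302 - 229*(-1/357))*(-78) = (-302 + 229/357)*(-78) = -107585/357*(-78) = 2797210/119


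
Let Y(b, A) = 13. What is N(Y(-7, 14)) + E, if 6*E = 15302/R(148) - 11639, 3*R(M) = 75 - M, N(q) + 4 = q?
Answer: -891611/438 ≈ -2035.6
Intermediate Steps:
N(q) = -4 + q
R(M) = 25 - M/3 (R(M) = (75 - M)/3 = 25 - M/3)
E = -895553/438 (E = (15302/(25 - ⅓*148) - 11639)/6 = (15302/(25 - 148/3) - 11639)/6 = (15302/(-73/3) - 11639)/6 = (15302*(-3/73) - 11639)/6 = (-45906/73 - 11639)/6 = (⅙)*(-895553/73) = -895553/438 ≈ -2044.6)
N(Y(-7, 14)) + E = (-4 + 13) - 895553/438 = 9 - 895553/438 = -891611/438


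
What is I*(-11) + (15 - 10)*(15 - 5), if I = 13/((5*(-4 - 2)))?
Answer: 1643/30 ≈ 54.767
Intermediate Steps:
I = -13/30 (I = 13/((5*(-6))) = 13/(-30) = 13*(-1/30) = -13/30 ≈ -0.43333)
I*(-11) + (15 - 10)*(15 - 5) = -13/30*(-11) + (15 - 10)*(15 - 5) = 143/30 + 5*10 = 143/30 + 50 = 1643/30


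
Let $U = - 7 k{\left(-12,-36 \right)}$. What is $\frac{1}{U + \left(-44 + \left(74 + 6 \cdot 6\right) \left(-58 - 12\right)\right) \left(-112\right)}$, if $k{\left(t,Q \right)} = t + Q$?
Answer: $\frac{1}{867664} \approx 1.1525 \cdot 10^{-6}$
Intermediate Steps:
$k{\left(t,Q \right)} = Q + t$
$U = 336$ ($U = - 7 \left(-36 - 12\right) = \left(-7\right) \left(-48\right) = 336$)
$\frac{1}{U + \left(-44 + \left(74 + 6 \cdot 6\right) \left(-58 - 12\right)\right) \left(-112\right)} = \frac{1}{336 + \left(-44 + \left(74 + 6 \cdot 6\right) \left(-58 - 12\right)\right) \left(-112\right)} = \frac{1}{336 + \left(-44 + \left(74 + 36\right) \left(-70\right)\right) \left(-112\right)} = \frac{1}{336 + \left(-44 + 110 \left(-70\right)\right) \left(-112\right)} = \frac{1}{336 + \left(-44 - 7700\right) \left(-112\right)} = \frac{1}{336 - -867328} = \frac{1}{336 + 867328} = \frac{1}{867664}$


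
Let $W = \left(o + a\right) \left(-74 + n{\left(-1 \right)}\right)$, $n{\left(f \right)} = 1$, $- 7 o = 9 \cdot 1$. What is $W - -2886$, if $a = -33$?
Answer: $\frac{37722}{7} \approx 5388.9$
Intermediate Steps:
$o = - \frac{9}{7}$ ($o = - \frac{9 \cdot 1}{7} = \left(- \frac{1}{7}\right) 9 = - \frac{9}{7} \approx -1.2857$)
$W = \frac{17520}{7}$ ($W = \left(- \frac{9}{7} - 33\right) \left(-74 + 1\right) = \left(- \frac{240}{7}\right) \left(-73\right) = \frac{17520}{7} \approx 2502.9$)
$W - -2886 = \frac{17520}{7} - -2886 = \frac{17520}{7} + 2886 = \frac{37722}{7}$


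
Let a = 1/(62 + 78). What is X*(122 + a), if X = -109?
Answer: -1861829/140 ≈ -13299.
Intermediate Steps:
a = 1/140 ≈ 0.0071429
X*(122 + a) = -109*(122 + 1/140) = -109*17081/140 = -1861829/140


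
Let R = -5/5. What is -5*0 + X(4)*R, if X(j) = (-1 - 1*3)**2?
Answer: -16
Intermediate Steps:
X(j) = 16 (X(j) = (-1 - 3)**2 = (-4)**2 = 16)
R = -1 (R = -5*1/5 = -1)
-5*0 + X(4)*R = -5*0 + 16*(-1) = 0 - 16 = -16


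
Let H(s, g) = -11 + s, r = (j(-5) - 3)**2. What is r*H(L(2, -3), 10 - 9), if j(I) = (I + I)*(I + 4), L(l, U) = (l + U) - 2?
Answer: -686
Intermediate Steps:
L(l, U) = -2 + U + l (L(l, U) = (U + l) - 2 = -2 + U + l)
j(I) = 2*I*(4 + I) (j(I) = (2*I)*(4 + I) = 2*I*(4 + I))
r = 49 (r = (2*(-5)*(4 - 5) - 3)**2 = (2*(-5)*(-1) - 3)**2 = (10 - 3)**2 = 7**2 = 49)
r*H(L(2, -3), 10 - 9) = 49*(-11 + (-2 - 3 + 2)) = 49*(-11 - 3) = 49*(-14) = -686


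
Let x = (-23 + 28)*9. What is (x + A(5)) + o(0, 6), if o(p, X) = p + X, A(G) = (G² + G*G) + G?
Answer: 106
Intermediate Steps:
A(G) = G + 2*G² (A(G) = (G² + G²) + G = 2*G² + G = G + 2*G²)
o(p, X) = X + p
x = 45 (x = 5*9 = 45)
(x + A(5)) + o(0, 6) = (45 + 5*(1 + 2*5)) + (6 + 0) = (45 + 5*(1 + 10)) + 6 = (45 + 5*11) + 6 = (45 + 55) + 6 = 100 + 6 = 106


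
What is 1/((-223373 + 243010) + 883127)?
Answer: 1/902764 ≈ 1.1077e-6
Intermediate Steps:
1/((-223373 + 243010) + 883127) = 1/(19637 + 883127) = 1/902764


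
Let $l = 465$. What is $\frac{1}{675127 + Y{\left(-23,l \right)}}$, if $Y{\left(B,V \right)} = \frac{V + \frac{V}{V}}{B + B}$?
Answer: $\frac{23}{15527688} \approx 1.4812 \cdot 10^{-6}$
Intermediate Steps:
$Y{\left(B,V \right)} = \frac{1 + V}{2 B}$ ($Y{\left(B,V \right)} = \frac{V + 1}{2 B} = \left(1 + V\right) \frac{1}{2 B} = \frac{1 + V}{2 B}$)
$\frac{1}{675127 + Y{\left(-23,l \right)}} = \frac{1}{675127 + \frac{1 + 465}{2 \left(-23\right)}} = \frac{1}{675127 + \frac{1}{2} \left(- \frac{1}{23}\right) 466} = \frac{1}{675127 - \frac{233}{23}} = \frac{1}{\frac{15527688}{23}} = \frac{23}{15527688}$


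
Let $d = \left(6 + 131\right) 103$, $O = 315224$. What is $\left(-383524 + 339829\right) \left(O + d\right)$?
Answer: $-14390292825$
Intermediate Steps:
$d = 14111$ ($d = 137 \cdot 103 = 14111$)
$\left(-383524 + 339829\right) \left(O + d\right) = \left(-383524 + 339829\right) \left(315224 + 14111\right) = \left(-43695\right) 329335 = -14390292825$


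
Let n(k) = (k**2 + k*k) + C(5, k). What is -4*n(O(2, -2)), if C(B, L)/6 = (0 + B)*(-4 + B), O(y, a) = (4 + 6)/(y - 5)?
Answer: -1880/9 ≈ -208.89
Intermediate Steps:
O(y, a) = 10/(-5 + y)
C(B, L) = 6*B*(-4 + B) (C(B, L) = 6*((0 + B)*(-4 + B)) = 6*(B*(-4 + B)) = 6*B*(-4 + B))
n(k) = 30 + 2*k**2 (n(k) = (k**2 + k*k) + 6*5*(-4 + 5) = (k**2 + k**2) + 6*5*1 = 2*k**2 + 30 = 30 + 2*k**2)
-4*n(O(2, -2)) = -4*(30 + 2*(10/(-5 + 2))**2) = -4*(30 + 2*(10/(-3))**2) = -4*(30 + 2*(10*(-1/3))**2) = -4*(30 + 2*(-10/3)**2) = -4*(30 + 2*(100/9)) = -4*(30 + 200/9) = -4*470/9 = -1880/9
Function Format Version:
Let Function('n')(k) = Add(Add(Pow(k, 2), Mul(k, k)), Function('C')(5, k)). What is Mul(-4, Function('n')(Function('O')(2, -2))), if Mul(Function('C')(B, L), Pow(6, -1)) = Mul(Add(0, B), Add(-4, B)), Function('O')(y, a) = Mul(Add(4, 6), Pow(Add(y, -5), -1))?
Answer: Rational(-1880, 9) ≈ -208.89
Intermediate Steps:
Function('O')(y, a) = Mul(10, Pow(Add(-5, y), -1))
Function('C')(B, L) = Mul(6, B, Add(-4, B)) (Function('C')(B, L) = Mul(6, Mul(Add(0, B), Add(-4, B))) = Mul(6, Mul(B, Add(-4, B))) = Mul(6, B, Add(-4, B)))
Function('n')(k) = Add(30, Mul(2, Pow(k, 2))) (Function('n')(k) = Add(Add(Pow(k, 2), Mul(k, k)), Mul(6, 5, Add(-4, 5))) = Add(Add(Pow(k, 2), Pow(k, 2)), Mul(6, 5, 1)) = Add(Mul(2, Pow(k, 2)), 30) = Add(30, Mul(2, Pow(k, 2))))
Mul(-4, Function('n')(Function('O')(2, -2))) = Mul(-4, Add(30, Mul(2, Pow(Mul(10, Pow(Add(-5, 2), -1)), 2)))) = Mul(-4, Add(30, Mul(2, Pow(Mul(10, Pow(-3, -1)), 2)))) = Mul(-4, Add(30, Mul(2, Pow(Mul(10, Rational(-1, 3)), 2)))) = Mul(-4, Add(30, Mul(2, Pow(Rational(-10, 3), 2)))) = Mul(-4, Add(30, Mul(2, Rational(100, 9)))) = Mul(-4, Add(30, Rational(200, 9))) = Mul(-4, Rational(470, 9)) = Rational(-1880, 9)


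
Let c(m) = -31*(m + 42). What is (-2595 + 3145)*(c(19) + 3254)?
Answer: 749650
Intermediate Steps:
c(m) = -1302 - 31*m (c(m) = -31*(42 + m) = -1302 - 31*m)
(-2595 + 3145)*(c(19) + 3254) = (-2595 + 3145)*((-1302 - 31*19) + 3254) = 550*((-1302 - 589) + 3254) = 550*(-1891 + 3254) = 550*1363 = 749650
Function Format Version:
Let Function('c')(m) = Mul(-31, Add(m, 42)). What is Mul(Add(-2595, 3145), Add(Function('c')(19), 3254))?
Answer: 749650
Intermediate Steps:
Function('c')(m) = Add(-1302, Mul(-31, m)) (Function('c')(m) = Mul(-31, Add(42, m)) = Add(-1302, Mul(-31, m)))
Mul(Add(-2595, 3145), Add(Function('c')(19), 3254)) = Mul(Add(-2595, 3145), Add(Add(-1302, Mul(-31, 19)), 3254)) = Mul(550, Add(Add(-1302, -589), 3254)) = Mul(550, Add(-1891, 3254)) = Mul(550, 1363) = 749650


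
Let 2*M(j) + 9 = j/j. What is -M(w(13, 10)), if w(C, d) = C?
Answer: 4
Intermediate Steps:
M(j) = -4 (M(j) = -9/2 + (j/j)/2 = -9/2 + (½)*1 = -9/2 + ½ = -4)
-M(w(13, 10)) = -1*(-4) = 4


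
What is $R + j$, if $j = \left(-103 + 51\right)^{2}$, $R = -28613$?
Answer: $-25909$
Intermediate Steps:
$j = 2704$ ($j = \left(-52\right)^{2} = 2704$)
$R + j = -28613 + 2704 = -25909$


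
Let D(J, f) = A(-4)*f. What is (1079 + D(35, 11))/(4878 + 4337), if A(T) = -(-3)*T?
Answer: 947/9215 ≈ 0.10277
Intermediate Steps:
A(T) = 3*T
D(J, f) = -12*f (D(J, f) = (3*(-4))*f = -12*f)
(1079 + D(35, 11))/(4878 + 4337) = (1079 - 12*11)/(4878 + 4337) = (1079 - 132)/9215 = 947*(1/9215) = 947/9215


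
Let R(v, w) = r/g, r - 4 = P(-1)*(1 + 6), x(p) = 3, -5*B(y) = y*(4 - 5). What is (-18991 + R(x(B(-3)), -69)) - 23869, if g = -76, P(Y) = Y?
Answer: -3257357/76 ≈ -42860.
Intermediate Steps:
B(y) = y/5 (B(y) = -y*(4 - 5)/5 = -y*(-1)/5 = -(-1)*y/5 = y/5)
r = -3 (r = 4 - (1 + 6) = 4 - 1*7 = 4 - 7 = -3)
R(v, w) = 3/76 (R(v, w) = -3/(-76) = -3*(-1/76) = 3/76)
(-18991 + R(x(B(-3)), -69)) - 23869 = (-18991 + 3/76) - 23869 = -1443313/76 - 23869 = -3257357/76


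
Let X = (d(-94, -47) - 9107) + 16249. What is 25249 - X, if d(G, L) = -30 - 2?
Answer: 18139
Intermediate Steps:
d(G, L) = -32
X = 7110 (X = (-32 - 9107) + 16249 = -9139 + 16249 = 7110)
25249 - X = 25249 - 1*7110 = 25249 - 7110 = 18139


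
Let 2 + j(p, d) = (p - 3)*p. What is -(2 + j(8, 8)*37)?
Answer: -1408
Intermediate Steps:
j(p, d) = -2 + p*(-3 + p) (j(p, d) = -2 + (p - 3)*p = -2 + (-3 + p)*p = -2 + p*(-3 + p))
-(2 + j(8, 8)*37) = -(2 + (-2 + 8² - 3*8)*37) = -(2 + (-2 + 64 - 24)*37) = -(2 + 38*37) = -(2 + 1406) = -1*1408 = -1408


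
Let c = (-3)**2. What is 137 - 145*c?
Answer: -1168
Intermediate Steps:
c = 9
137 - 145*c = 137 - 145*9 = 137 - 1305 = -1168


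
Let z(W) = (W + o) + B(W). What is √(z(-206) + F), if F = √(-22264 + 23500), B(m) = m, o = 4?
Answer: √(-408 + 2*√309) ≈ 19.309*I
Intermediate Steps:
F = 2*√309 (F = √1236 = 2*√309 ≈ 35.157)
z(W) = 4 + 2*W (z(W) = (W + 4) + W = (4 + W) + W = 4 + 2*W)
√(z(-206) + F) = √((4 + 2*(-206)) + 2*√309) = √((4 - 412) + 2*√309) = √(-408 + 2*√309)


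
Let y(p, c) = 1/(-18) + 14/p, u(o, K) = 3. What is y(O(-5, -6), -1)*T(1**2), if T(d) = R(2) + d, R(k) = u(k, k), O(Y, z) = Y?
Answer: -514/45 ≈ -11.422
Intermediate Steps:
y(p, c) = -1/18 + 14/p (y(p, c) = 1*(-1/18) + 14/p = -1/18 + 14/p)
R(k) = 3
T(d) = 3 + d
y(O(-5, -6), -1)*T(1**2) = ((1/18)*(252 - 1*(-5))/(-5))*(3 + 1**2) = ((1/18)*(-1/5)*(252 + 5))*(3 + 1) = ((1/18)*(-1/5)*257)*4 = -257/90*4 = -514/45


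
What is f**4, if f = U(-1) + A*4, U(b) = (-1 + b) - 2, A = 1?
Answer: 0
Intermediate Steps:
U(b) = -3 + b
f = 0 (f = (-3 - 1) + 1*4 = -4 + 4 = 0)
f**4 = 0**4 = 0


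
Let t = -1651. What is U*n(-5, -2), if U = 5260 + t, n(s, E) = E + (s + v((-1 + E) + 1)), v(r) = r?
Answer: -32481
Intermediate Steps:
n(s, E) = s + 2*E (n(s, E) = E + (s + ((-1 + E) + 1)) = E + (s + E) = E + (E + s) = s + 2*E)
U = 3609 (U = 5260 - 1651 = 3609)
U*n(-5, -2) = 3609*(-5 + 2*(-2)) = 3609*(-5 - 4) = 3609*(-9) = -32481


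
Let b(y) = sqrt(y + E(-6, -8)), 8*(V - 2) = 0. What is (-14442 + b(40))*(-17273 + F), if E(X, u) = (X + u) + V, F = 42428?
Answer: -363288510 + 50310*sqrt(7) ≈ -3.6316e+8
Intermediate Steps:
V = 2 (V = 2 + (1/8)*0 = 2 + 0 = 2)
E(X, u) = 2 + X + u (E(X, u) = (X + u) + 2 = 2 + X + u)
b(y) = sqrt(-12 + y) (b(y) = sqrt(y + (2 - 6 - 8)) = sqrt(y - 12) = sqrt(-12 + y))
(-14442 + b(40))*(-17273 + F) = (-14442 + sqrt(-12 + 40))*(-17273 + 42428) = (-14442 + sqrt(28))*25155 = (-14442 + 2*sqrt(7))*25155 = -363288510 + 50310*sqrt(7)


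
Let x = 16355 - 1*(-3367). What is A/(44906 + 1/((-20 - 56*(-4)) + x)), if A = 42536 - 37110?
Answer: 108118476/894796957 ≈ 0.12083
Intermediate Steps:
x = 19722 (x = 16355 + 3367 = 19722)
A = 5426
A/(44906 + 1/((-20 - 56*(-4)) + x)) = 5426/(44906 + 1/((-20 - 56*(-4)) + 19722)) = 5426/(44906 + 1/((-20 + 224) + 19722)) = 5426/(44906 + 1/(204 + 19722)) = 5426/(44906 + 1/19926) = 5426/(894796957/19926) = 5426*(19926/894796957) = 108118476/894796957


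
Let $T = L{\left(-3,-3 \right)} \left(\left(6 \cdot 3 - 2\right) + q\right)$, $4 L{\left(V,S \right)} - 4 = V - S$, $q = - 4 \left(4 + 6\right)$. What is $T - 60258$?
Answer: $-60282$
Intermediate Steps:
$q = -40$ ($q = \left(-4\right) 10 = -40$)
$L{\left(V,S \right)} = 1 - \frac{S}{4} + \frac{V}{4}$ ($L{\left(V,S \right)} = 1 + \frac{V - S}{4} = 1 - \left(- \frac{V}{4} + \frac{S}{4}\right) = 1 - \frac{S}{4} + \frac{V}{4}$)
$T = -24$ ($T = \left(1 - - \frac{3}{4} + \frac{1}{4} \left(-3\right)\right) \left(\left(6 \cdot 3 - 2\right) - 40\right) = \left(1 + \frac{3}{4} - \frac{3}{4}\right) \left(\left(18 - 2\right) - 40\right) = 1 \left(16 - 40\right) = 1 \left(-24\right) = -24$)
$T - 60258 = -24 - 60258 = -60282$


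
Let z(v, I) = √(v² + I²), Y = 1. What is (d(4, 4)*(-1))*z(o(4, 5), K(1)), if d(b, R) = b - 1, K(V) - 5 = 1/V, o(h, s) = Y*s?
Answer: -3*√61 ≈ -23.431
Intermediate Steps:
o(h, s) = s (o(h, s) = 1*s = s)
K(V) = 5 + 1/V
d(b, R) = -1 + b
z(v, I) = √(I² + v²)
(d(4, 4)*(-1))*z(o(4, 5), K(1)) = ((-1 + 4)*(-1))*√((5 + 1/1)² + 5²) = (3*(-1))*√((5 + 1)² + 25) = -3*√(6² + 25) = -3*√(36 + 25) = -3*√61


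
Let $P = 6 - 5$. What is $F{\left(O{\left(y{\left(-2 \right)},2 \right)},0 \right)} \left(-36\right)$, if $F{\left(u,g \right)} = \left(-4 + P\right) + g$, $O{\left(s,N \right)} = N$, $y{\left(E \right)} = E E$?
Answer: $108$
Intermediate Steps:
$P = 1$ ($P = 6 - 5 = 1$)
$y{\left(E \right)} = E^{2}$
$F{\left(u,g \right)} = -3 + g$ ($F{\left(u,g \right)} = \left(-4 + 1\right) + g = -3 + g$)
$F{\left(O{\left(y{\left(-2 \right)},2 \right)},0 \right)} \left(-36\right) = \left(-3 + 0\right) \left(-36\right) = \left(-3\right) \left(-36\right) = 108$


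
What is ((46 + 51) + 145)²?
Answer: 58564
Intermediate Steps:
((46 + 51) + 145)² = (97 + 145)² = 242² = 58564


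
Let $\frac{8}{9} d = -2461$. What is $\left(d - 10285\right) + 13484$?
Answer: $\frac{3443}{8} \approx 430.38$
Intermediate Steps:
$d = - \frac{22149}{8}$ ($d = \frac{9}{8} \left(-2461\right) = - \frac{22149}{8} \approx -2768.6$)
$\left(d - 10285\right) + 13484 = \left(- \frac{22149}{8} - 10285\right) + 13484 = - \frac{104429}{8} + 13484 = \frac{3443}{8}$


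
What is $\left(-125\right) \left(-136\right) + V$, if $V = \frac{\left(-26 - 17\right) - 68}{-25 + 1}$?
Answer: $\frac{136037}{8} \approx 17005.0$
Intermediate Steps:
$V = \frac{37}{8}$ ($V = \frac{-43 - 68}{-24} = \left(-111\right) \left(- \frac{1}{24}\right) = \frac{37}{8} \approx 4.625$)
$\left(-125\right) \left(-136\right) + V = \left(-125\right) \left(-136\right) + \frac{37}{8} = 17000 + \frac{37}{8} = \frac{136037}{8}$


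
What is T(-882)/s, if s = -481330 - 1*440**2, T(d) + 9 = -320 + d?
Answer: 1211/674930 ≈ 0.0017943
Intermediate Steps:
T(d) = -329 + d (T(d) = -9 + (-320 + d) = -329 + d)
s = -674930 (s = -481330 - 1*193600 = -481330 - 193600 = -674930)
T(-882)/s = (-329 - 882)/(-674930) = -1211*(-1/674930) = 1211/674930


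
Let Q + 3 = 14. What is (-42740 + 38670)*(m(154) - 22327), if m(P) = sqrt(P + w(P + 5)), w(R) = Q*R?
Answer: 90870890 - 4070*sqrt(1903) ≈ 9.0693e+7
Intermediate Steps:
Q = 11 (Q = -3 + 14 = 11)
w(R) = 11*R
m(P) = sqrt(55 + 12*P) (m(P) = sqrt(P + 11*(P + 5)) = sqrt(P + 11*(5 + P)) = sqrt(P + (55 + 11*P)) = sqrt(55 + 12*P))
(-42740 + 38670)*(m(154) - 22327) = (-42740 + 38670)*(sqrt(55 + 12*154) - 22327) = -4070*(sqrt(55 + 1848) - 22327) = -4070*(sqrt(1903) - 22327) = -4070*(-22327 + sqrt(1903)) = 90870890 - 4070*sqrt(1903)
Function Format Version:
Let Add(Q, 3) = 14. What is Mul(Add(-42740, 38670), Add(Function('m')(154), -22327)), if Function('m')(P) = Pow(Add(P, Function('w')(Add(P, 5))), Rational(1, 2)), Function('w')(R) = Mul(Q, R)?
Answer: Add(90870890, Mul(-4070, Pow(1903, Rational(1, 2)))) ≈ 9.0693e+7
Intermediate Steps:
Q = 11 (Q = Add(-3, 14) = 11)
Function('w')(R) = Mul(11, R)
Function('m')(P) = Pow(Add(55, Mul(12, P)), Rational(1, 2)) (Function('m')(P) = Pow(Add(P, Mul(11, Add(P, 5))), Rational(1, 2)) = Pow(Add(P, Mul(11, Add(5, P))), Rational(1, 2)) = Pow(Add(P, Add(55, Mul(11, P))), Rational(1, 2)) = Pow(Add(55, Mul(12, P)), Rational(1, 2)))
Mul(Add(-42740, 38670), Add(Function('m')(154), -22327)) = Mul(Add(-42740, 38670), Add(Pow(Add(55, Mul(12, 154)), Rational(1, 2)), -22327)) = Mul(-4070, Add(Pow(Add(55, 1848), Rational(1, 2)), -22327)) = Mul(-4070, Add(Pow(1903, Rational(1, 2)), -22327)) = Mul(-4070, Add(-22327, Pow(1903, Rational(1, 2)))) = Add(90870890, Mul(-4070, Pow(1903, Rational(1, 2))))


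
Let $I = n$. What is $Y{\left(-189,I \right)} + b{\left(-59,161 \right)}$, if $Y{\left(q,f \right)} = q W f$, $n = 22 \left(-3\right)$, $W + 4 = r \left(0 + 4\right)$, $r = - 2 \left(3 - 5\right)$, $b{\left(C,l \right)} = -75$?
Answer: $149613$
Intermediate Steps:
$r = 4$ ($r = \left(-2\right) \left(-2\right) = 4$)
$W = 12$ ($W = -4 + 4 \left(0 + 4\right) = -4 + 4 \cdot 4 = -4 + 16 = 12$)
$n = -66$
$I = -66$
$Y{\left(q,f \right)} = 12 f q$ ($Y{\left(q,f \right)} = q 12 f = 12 q f = 12 f q$)
$Y{\left(-189,I \right)} + b{\left(-59,161 \right)} = 12 \left(-66\right) \left(-189\right) - 75 = 149688 - 75 = 149613$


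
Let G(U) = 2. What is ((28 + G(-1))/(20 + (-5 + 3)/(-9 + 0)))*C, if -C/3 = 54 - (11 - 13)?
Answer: -3240/13 ≈ -249.23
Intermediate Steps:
C = -168 (C = -3*(54 - (11 - 13)) = -3*(54 - 1*(-2)) = -3*(54 + 2) = -3*56 = -168)
((28 + G(-1))/(20 + (-5 + 3)/(-9 + 0)))*C = ((28 + 2)/(20 + (-5 + 3)/(-9 + 0)))*(-168) = (30/(20 - 2/(-9)))*(-168) = (30/(20 - 2*(-⅑)))*(-168) = (30/(20 + 2/9))*(-168) = (30/(182/9))*(-168) = (30*(9/182))*(-168) = (135/91)*(-168) = -3240/13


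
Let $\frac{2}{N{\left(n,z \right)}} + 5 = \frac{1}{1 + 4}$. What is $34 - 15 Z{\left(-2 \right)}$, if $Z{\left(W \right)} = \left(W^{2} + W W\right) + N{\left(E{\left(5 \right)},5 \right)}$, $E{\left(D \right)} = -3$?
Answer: $- \frac{319}{4} \approx -79.75$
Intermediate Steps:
$N{\left(n,z \right)} = - \frac{5}{12}$ ($N{\left(n,z \right)} = \frac{2}{-5 + \frac{1}{1 + 4}} = \frac{2}{-5 + \frac{1}{5}} = \frac{2}{- \frac{24}{5}} = 2 \left(- \frac{5}{24}\right) = - \frac{5}{12}$)
$Z{\left(W \right)} = - \frac{5}{12} + 2 W^{2}$ ($Z{\left(W \right)} = \left(W^{2} + W W\right) - \frac{5}{12} = \left(W^{2} + W^{2}\right) - \frac{5}{12} = 2 W^{2} - \frac{5}{12} = - \frac{5}{12} + 2 W^{2}$)
$34 - 15 Z{\left(-2 \right)} = 34 - 15 \left(- \frac{5}{12} + 2 \left(-2\right)^{2}\right) = 34 - 15 \left(- \frac{5}{12} + 2 \cdot 4\right) = 34 - 15 \left(- \frac{5}{12} + 8\right) = 34 - \frac{455}{4} = - \frac{319}{4}$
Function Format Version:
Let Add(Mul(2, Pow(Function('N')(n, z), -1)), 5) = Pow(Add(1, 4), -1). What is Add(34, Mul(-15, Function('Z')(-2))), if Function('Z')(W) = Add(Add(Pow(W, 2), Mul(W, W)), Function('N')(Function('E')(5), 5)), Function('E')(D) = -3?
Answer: Rational(-319, 4) ≈ -79.750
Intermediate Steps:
Function('N')(n, z) = Rational(-5, 12) (Function('N')(n, z) = Mul(2, Pow(Add(-5, Pow(Add(1, 4), -1)), -1)) = Mul(2, Pow(Add(-5, Pow(5, -1)), -1)) = Mul(2, Pow(Add(-5, Rational(1, 5)), -1)) = Mul(2, Pow(Rational(-24, 5), -1)) = Mul(2, Rational(-5, 24)) = Rational(-5, 12))
Function('Z')(W) = Add(Rational(-5, 12), Mul(2, Pow(W, 2))) (Function('Z')(W) = Add(Add(Pow(W, 2), Mul(W, W)), Rational(-5, 12)) = Add(Add(Pow(W, 2), Pow(W, 2)), Rational(-5, 12)) = Add(Mul(2, Pow(W, 2)), Rational(-5, 12)) = Add(Rational(-5, 12), Mul(2, Pow(W, 2))))
Add(34, Mul(-15, Function('Z')(-2))) = Add(34, Mul(-15, Add(Rational(-5, 12), Mul(2, Pow(-2, 2))))) = Add(34, Mul(-15, Add(Rational(-5, 12), Mul(2, 4)))) = Add(34, Mul(-15, Add(Rational(-5, 12), 8))) = Add(34, Mul(-15, Rational(91, 12))) = Add(34, Rational(-455, 4)) = Rational(-319, 4)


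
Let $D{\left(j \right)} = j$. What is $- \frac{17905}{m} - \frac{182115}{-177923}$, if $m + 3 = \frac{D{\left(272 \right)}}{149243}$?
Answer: $\frac{27972153083300}{4683111283} \approx 5973.0$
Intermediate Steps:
$m = - \frac{26321}{8779}$ ($m = -3 + \frac{272}{149243} = -3 + 272 \cdot \frac{1}{149243} = -3 + \frac{16}{8779} = - \frac{26321}{8779} \approx -2.9982$)
$- \frac{17905}{m} - \frac{182115}{-177923} = - \frac{17905}{- \frac{26321}{8779}} - \frac{182115}{-177923} = \left(-17905\right) \left(- \frac{8779}{26321}\right) - - \frac{182115}{177923} = \frac{157187995}{26321} + \frac{182115}{177923} = \frac{27972153083300}{4683111283}$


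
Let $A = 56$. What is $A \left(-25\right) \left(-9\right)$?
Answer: $12600$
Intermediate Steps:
$A \left(-25\right) \left(-9\right) = 56 \left(-25\right) \left(-9\right) = \left(-1400\right) \left(-9\right) = 12600$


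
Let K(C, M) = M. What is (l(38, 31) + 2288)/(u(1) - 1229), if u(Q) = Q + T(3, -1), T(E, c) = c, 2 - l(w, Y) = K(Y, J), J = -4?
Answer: -2294/1229 ≈ -1.8666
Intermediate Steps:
l(w, Y) = 6 (l(w, Y) = 2 - 1*(-4) = 2 + 4 = 6)
u(Q) = -1 + Q (u(Q) = Q - 1 = -1 + Q)
(l(38, 31) + 2288)/(u(1) - 1229) = (6 + 2288)/((-1 + 1) - 1229) = 2294/(0 - 1229) = 2294/(-1229) = 2294*(-1/1229) = -2294/1229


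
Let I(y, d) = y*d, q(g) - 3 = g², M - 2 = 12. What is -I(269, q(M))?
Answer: -53531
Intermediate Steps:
M = 14 (M = 2 + 12 = 14)
q(g) = 3 + g²
I(y, d) = d*y
-I(269, q(M)) = -(3 + 14²)*269 = -(3 + 196)*269 = -199*269 = -1*53531 = -53531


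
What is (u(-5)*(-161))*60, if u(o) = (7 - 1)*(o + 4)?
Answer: 57960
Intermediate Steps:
u(o) = 24 + 6*o (u(o) = 6*(4 + o) = 24 + 6*o)
(u(-5)*(-161))*60 = ((24 + 6*(-5))*(-161))*60 = ((24 - 30)*(-161))*60 = -6*(-161)*60 = 966*60 = 57960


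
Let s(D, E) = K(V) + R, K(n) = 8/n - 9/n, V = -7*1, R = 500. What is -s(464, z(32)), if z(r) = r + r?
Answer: -3501/7 ≈ -500.14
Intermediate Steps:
z(r) = 2*r
V = -7
K(n) = -1/n
s(D, E) = 3501/7 (s(D, E) = -1/(-7) + 500 = -1*(-⅐) + 500 = ⅐ + 500 = 3501/7)
-s(464, z(32)) = -1*3501/7 = -3501/7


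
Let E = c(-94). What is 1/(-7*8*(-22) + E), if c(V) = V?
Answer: 1/1138 ≈ 0.00087873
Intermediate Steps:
E = -94
1/(-7*8*(-22) + E) = 1/(-7*8*(-22) - 94) = 1/(-56*(-22) - 94) = 1/(1232 - 94) = 1/1138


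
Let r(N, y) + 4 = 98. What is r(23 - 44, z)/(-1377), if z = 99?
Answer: -94/1377 ≈ -0.068264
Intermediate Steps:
r(N, y) = 94 (r(N, y) = -4 + 98 = 94)
r(23 - 44, z)/(-1377) = 94/(-1377) = 94*(-1/1377) = -94/1377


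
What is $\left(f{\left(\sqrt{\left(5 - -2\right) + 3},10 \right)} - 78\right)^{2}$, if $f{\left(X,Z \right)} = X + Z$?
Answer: $\left(68 - \sqrt{10}\right)^{2} \approx 4203.9$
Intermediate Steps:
$\left(f{\left(\sqrt{\left(5 - -2\right) + 3},10 \right)} - 78\right)^{2} = \left(\left(\sqrt{\left(5 - -2\right) + 3} + 10\right) - 78\right)^{2} = \left(\left(\sqrt{\left(5 + 2\right) + 3} + 10\right) - 78\right)^{2} = \left(\left(\sqrt{7 + 3} + 10\right) - 78\right)^{2} = \left(\left(\sqrt{10} + 10\right) - 78\right)^{2} = \left(\left(10 + \sqrt{10}\right) - 78\right)^{2} = \left(-68 + \sqrt{10}\right)^{2}$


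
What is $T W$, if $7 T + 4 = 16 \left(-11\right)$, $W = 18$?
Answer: $- \frac{3240}{7} \approx -462.86$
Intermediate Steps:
$T = - \frac{180}{7}$ ($T = - \frac{4}{7} + \frac{16 \left(-11\right)}{7} = - \frac{4}{7} + \frac{1}{7} \left(-176\right) = - \frac{4}{7} - \frac{176}{7} = - \frac{180}{7} \approx -25.714$)
$T W = \left(- \frac{180}{7}\right) 18 = - \frac{3240}{7}$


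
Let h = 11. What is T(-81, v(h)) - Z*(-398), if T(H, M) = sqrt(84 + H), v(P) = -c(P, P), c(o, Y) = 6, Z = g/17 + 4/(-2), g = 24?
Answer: -3980/17 + sqrt(3) ≈ -232.39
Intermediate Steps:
Z = -10/17 (Z = 24/17 + 4/(-2) = 24*(1/17) + 4*(-1/2) = 24/17 - 2 = -10/17 ≈ -0.58823)
v(P) = -6 (v(P) = -1*6 = -6)
T(-81, v(h)) - Z*(-398) = sqrt(84 - 81) - (-10)*(-398)/17 = sqrt(3) - 1*3980/17 = sqrt(3) - 3980/17 = -3980/17 + sqrt(3)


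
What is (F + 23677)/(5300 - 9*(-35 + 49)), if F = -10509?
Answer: 6584/2587 ≈ 2.5450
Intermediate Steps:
(F + 23677)/(5300 - 9*(-35 + 49)) = (-10509 + 23677)/(5300 - 9*(-35 + 49)) = 13168/(5300 - 9*14) = 13168/(5300 - 126) = 13168/5174 = 13168*(1/5174) = 6584/2587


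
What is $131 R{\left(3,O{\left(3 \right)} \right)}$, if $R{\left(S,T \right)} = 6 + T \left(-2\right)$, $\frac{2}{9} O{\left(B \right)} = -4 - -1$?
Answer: $4323$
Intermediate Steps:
$O{\left(B \right)} = - \frac{27}{2}$ ($O{\left(B \right)} = \frac{9 \left(-4 - -1\right)}{2} = \frac{9 \left(-4 + 1\right)}{2} = \frac{9}{2} \left(-3\right) = - \frac{27}{2}$)
$R{\left(S,T \right)} = 6 - 2 T$
$131 R{\left(3,O{\left(3 \right)} \right)} = 131 \left(6 - -27\right) = 131 \left(6 + 27\right) = 131 \cdot 33 = 4323$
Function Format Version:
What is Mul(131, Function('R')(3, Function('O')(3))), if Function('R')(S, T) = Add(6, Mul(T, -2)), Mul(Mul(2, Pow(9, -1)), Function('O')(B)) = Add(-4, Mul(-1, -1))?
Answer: 4323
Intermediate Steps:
Function('O')(B) = Rational(-27, 2) (Function('O')(B) = Mul(Rational(9, 2), Add(-4, Mul(-1, -1))) = Mul(Rational(9, 2), Add(-4, 1)) = Mul(Rational(9, 2), -3) = Rational(-27, 2))
Function('R')(S, T) = Add(6, Mul(-2, T))
Mul(131, Function('R')(3, Function('O')(3))) = Mul(131, Add(6, Mul(-2, Rational(-27, 2)))) = Mul(131, Add(6, 27)) = Mul(131, 33) = 4323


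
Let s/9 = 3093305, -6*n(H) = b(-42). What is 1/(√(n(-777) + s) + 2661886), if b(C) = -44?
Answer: 7985658/21256827711731 - √250557771/21256827711731 ≈ 3.7493e-7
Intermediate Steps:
n(H) = 22/3 (n(H) = -⅙*(-44) = 22/3)
s = 27839745 (s = 9*3093305 = 27839745)
1/(√(n(-777) + s) + 2661886) = 1/(√(22/3 + 27839745) + 2661886) = 1/(√(83519257/3) + 2661886) = 1/(√250557771/3 + 2661886) = 1/(2661886 + √250557771/3)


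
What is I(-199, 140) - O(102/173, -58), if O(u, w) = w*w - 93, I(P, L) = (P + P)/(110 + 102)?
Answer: -346925/106 ≈ -3272.9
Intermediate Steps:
I(P, L) = P/106 (I(P, L) = (2*P)/212 = (2*P)*(1/212) = P/106)
O(u, w) = -93 + w² (O(u, w) = w² - 93 = -93 + w²)
I(-199, 140) - O(102/173, -58) = (1/106)*(-199) - (-93 + (-58)²) = -199/106 - (-93 + 3364) = -199/106 - 1*3271 = -199/106 - 3271 = -346925/106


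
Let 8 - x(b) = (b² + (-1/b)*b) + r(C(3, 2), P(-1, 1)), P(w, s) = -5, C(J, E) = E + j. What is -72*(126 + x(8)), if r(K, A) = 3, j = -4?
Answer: -4896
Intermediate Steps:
C(J, E) = -4 + E (C(J, E) = E - 4 = -4 + E)
x(b) = 6 - b² (x(b) = 8 - ((b² + (-1/b)*b) + 3) = 8 - ((b² - 1) + 3) = 8 - ((-1 + b²) + 3) = 8 - (2 + b²) = 8 + (-2 - b²) = 6 - b²)
-72*(126 + x(8)) = -72*(126 + (6 - 1*8²)) = -72*(126 + (6 - 1*64)) = -72*(126 + (6 - 64)) = -72*(126 - 58) = -72*68 = -4896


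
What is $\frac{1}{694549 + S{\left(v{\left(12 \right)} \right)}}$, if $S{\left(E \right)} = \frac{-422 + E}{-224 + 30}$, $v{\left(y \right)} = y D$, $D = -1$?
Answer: $\frac{97}{67371470} \approx 1.4398 \cdot 10^{-6}$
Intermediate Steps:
$v{\left(y \right)} = - y$ ($v{\left(y \right)} = y \left(-1\right) = - y$)
$S{\left(E \right)} = \frac{211}{97} - \frac{E}{194}$ ($S{\left(E \right)} = \frac{-422 + E}{-194} = \left(-422 + E\right) \left(- \frac{1}{194}\right) = \frac{211}{97} - \frac{E}{194}$)
$\frac{1}{694549 + S{\left(v{\left(12 \right)} \right)}} = \frac{1}{694549 + \left(\frac{211}{97} - \frac{\left(-1\right) 12}{194}\right)} = \frac{1}{694549 + \left(\frac{211}{97} - - \frac{6}{97}\right)} = \frac{1}{694549 + \left(\frac{211}{97} + \frac{6}{97}\right)} = \frac{1}{694549 + \frac{217}{97}} = \frac{1}{\frac{67371470}{97}} = \frac{97}{67371470}$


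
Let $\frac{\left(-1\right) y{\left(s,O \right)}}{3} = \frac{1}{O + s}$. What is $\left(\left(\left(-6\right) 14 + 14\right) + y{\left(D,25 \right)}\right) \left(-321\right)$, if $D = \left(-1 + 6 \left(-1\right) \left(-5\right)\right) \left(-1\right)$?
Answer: $\frac{88917}{4} \approx 22229.0$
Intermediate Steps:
$D = -29$ ($D = \left(-1 - -30\right) \left(-1\right) = \left(-1 + 30\right) \left(-1\right) = 29 \left(-1\right) = -29$)
$y{\left(s,O \right)} = - \frac{3}{O + s}$
$\left(\left(\left(-6\right) 14 + 14\right) + y{\left(D,25 \right)}\right) \left(-321\right) = \left(\left(\left(-6\right) 14 + 14\right) - \frac{3}{25 - 29}\right) \left(-321\right) = \left(\left(-84 + 14\right) - \frac{3}{-4}\right) \left(-321\right) = \left(-70 - - \frac{3}{4}\right) \left(-321\right) = \left(-70 + \frac{3}{4}\right) \left(-321\right) = \left(- \frac{277}{4}\right) \left(-321\right) = \frac{88917}{4}$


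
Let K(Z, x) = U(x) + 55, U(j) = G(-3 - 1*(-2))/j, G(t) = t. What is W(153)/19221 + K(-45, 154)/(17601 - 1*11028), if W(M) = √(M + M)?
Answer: 2823/337414 + √34/6407 ≈ 0.0092767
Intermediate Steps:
W(M) = √2*√M (W(M) = √(2*M) = √2*√M)
U(j) = -1/j (U(j) = (-3 - 1*(-2))/j = (-3 + 2)/j = -1/j)
K(Z, x) = 55 - 1/x (K(Z, x) = -1/x + 55 = 55 - 1/x)
W(153)/19221 + K(-45, 154)/(17601 - 1*11028) = (√2*√153)/19221 + (55 - 1/154)/(17601 - 1*11028) = (√2*(3*√17))*(1/19221) + (55 - 1*1/154)/(17601 - 11028) = (3*√34)*(1/19221) + (55 - 1/154)/6573 = √34/6407 + (8469/154)*(1/6573) = √34/6407 + 2823/337414 = 2823/337414 + √34/6407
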